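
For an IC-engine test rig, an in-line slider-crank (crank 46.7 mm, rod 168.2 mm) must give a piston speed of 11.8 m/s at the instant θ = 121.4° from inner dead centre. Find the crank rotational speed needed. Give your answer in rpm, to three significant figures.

For an in-line slider-crank, |v_piston| = rω|sinθ|·[1 + r cosθ/√(L² − r² sin²θ)].
With r = 0.0467 m, L = 0.1682 m, θ = 121.4°: the bracketed kinematic factor |dx/dθ| = 0.033926 m.
ω = v/|dx/dθ| = 11.8/0.033926 = 347.82 rad/s.
N = 60ω/(2π) = 3321.4 rpm.

3320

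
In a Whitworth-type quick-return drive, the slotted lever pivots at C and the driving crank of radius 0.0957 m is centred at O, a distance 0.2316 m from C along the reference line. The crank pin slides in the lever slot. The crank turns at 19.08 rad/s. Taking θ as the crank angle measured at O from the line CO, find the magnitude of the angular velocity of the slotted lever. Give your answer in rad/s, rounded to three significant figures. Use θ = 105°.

1.27

ω = 19.08 rad/s
Crank pin A relative to C: A = (d + r cosθ, r sinθ); lever angle φ = atan2(r sinθ, d + r cosθ).
Differentiating tanφ: φ̇ = rω(d cosθ + r)/(d² + r² + 2dr cosθ).
d² + r² + 2dr cosθ = |CA|² = 0.0513241 m²;  d cosθ + r = +0.035758 m.
|ω_lever| = |0.0957·19.08·+0.035758| / 0.0513241 = 1.2721 rad/s.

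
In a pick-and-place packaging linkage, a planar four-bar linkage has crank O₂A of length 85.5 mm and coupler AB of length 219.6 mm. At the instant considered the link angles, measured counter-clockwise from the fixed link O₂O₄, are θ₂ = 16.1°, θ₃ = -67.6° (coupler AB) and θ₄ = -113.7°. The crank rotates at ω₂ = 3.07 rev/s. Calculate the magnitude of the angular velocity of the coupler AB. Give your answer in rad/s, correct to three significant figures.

ω₂ = 19.29 rad/s (from 3.07 rev/s).
Differentiating the loop-closure r₂e^{iθ₂}+r₃e^{iθ₃}=r₁+r₄e^{iθ₄} gives r₂ω₂e^{iθ₂}+r₃ω₃e^{iθ₃}=r₄ω₄e^{iθ₄}.
Eliminating the other unknown: ω₃ = r₂ω₂ sin(θ₄−θ₂) / [r₃ sin(θ₃−θ₄)].
Numerator sine = -0.76828; denominator sine = +0.72055.
Result = 0.0855·19.29·(-0.76828) / (0.2196·(+0.72055)) = -8.0077 rad/s; magnitude 8.0077 rad/s.

8.01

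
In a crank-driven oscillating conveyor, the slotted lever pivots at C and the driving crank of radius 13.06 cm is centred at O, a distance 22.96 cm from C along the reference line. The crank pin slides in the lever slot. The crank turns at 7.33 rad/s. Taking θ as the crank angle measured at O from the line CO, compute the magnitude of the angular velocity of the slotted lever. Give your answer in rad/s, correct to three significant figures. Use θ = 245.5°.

ω = 7.33 rad/s
Crank pin A relative to C: A = (d + r cosθ, r sinθ); lever angle φ = atan2(r sinθ, d + r cosθ).
Differentiating tanφ: φ̇ = rω(d cosθ + r)/(d² + r² + 2dr cosθ).
d² + r² + 2dr cosθ = |CA|² = 0.0449027 m²;  d cosθ + r = +0.035386 m.
|ω_lever| = |0.1306·7.33·+0.035386| / 0.0449027 = 0.75442 rad/s.

0.754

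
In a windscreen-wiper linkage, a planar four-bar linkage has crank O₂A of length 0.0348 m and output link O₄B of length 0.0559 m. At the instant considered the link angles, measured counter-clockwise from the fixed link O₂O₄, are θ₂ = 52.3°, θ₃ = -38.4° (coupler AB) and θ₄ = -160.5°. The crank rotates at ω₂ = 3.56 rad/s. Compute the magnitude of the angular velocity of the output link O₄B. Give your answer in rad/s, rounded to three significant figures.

ω₂ = 3.56 rad/s
Differentiating the loop-closure r₂e^{iθ₂}+r₃e^{iθ₃}=r₁+r₄e^{iθ₄} gives r₂ω₂e^{iθ₂}+r₃ω₃e^{iθ₃}=r₄ω₄e^{iθ₄}.
Eliminating the other unknown: ω₄ = r₂ω₂ sin(θ₂−θ₃) / [r₄ sin(θ₄−θ₃)].
Numerator sine = +0.99993; denominator sine = -0.84712.
Result = 0.0348·3.56·(+0.99993) / (0.0559·(-0.84712)) = -2.616 rad/s; magnitude 2.616 rad/s.

2.62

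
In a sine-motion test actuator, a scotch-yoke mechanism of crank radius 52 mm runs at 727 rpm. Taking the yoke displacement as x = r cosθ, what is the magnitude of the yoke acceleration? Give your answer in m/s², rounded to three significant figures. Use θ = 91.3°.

6.84

ω = 76.13 rad/s (from 727 rpm).
x = r cosθ ⇒ ẍ = −rω² cosθ (ω constant).
|a| = rω²|cosθ| = 0.052·(76.13)²·|cos 91.3°| = 6.8377 m/s².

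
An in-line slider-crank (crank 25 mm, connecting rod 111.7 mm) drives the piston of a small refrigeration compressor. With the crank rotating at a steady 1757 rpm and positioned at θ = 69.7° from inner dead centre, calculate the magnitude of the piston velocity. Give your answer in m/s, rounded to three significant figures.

ω = 2π·1757/60 = 184 rad/s
For an in-line slider-crank, x = r cosθ + √(L² − r² sin²θ), so v = −rω sinθ·[1 + r cosθ/√(L² − r² sin²θ)].
With r = 0.025 m, L = 0.1117 m, θ = 69.7°: √(L² − r² sin²θ) = 0.10921 m.
v = −0.025·184·0.93789·[1 + 0.025·0.34694/0.10921] = -4.6567 m/s.
|v| = 4.6567 m/s.

4.66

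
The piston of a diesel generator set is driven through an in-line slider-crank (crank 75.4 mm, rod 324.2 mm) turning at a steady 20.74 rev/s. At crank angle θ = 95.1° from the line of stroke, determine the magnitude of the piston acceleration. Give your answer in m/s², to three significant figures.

415

ω = 2π·20.7 = 130.3 rad/s
x(θ) = r cosθ + √(L² − r² sin²θ); with ω constant, a = ω²·d²x/dθ².
d²x/dθ² = −r cosθ − r²(cos2θ)/√u − r⁴ sin²2θ/(4u^{3/2}),  u = L² − r² sin²θ = 0.0994654 m².
Substituting r = 0.0754 m, L = 0.3242 m, θ = 95.1°: d²x/dθ² = +0.024436 m.
a = ω²·d²x/dθ² = (130.3)²·(+0.024436) = +414.96 m/s²;  |a| = 414.96 m/s².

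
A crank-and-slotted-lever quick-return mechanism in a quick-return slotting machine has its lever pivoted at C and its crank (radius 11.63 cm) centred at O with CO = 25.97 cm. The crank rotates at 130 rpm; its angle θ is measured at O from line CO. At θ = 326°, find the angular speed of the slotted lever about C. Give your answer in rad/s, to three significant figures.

ω = 13.61 rad/s (from 130 rpm).
Crank pin A relative to C: A = (d + r cosθ, r sinθ); lever angle φ = atan2(r sinθ, d + r cosθ).
Differentiating tanφ: φ̇ = rω(d cosθ + r)/(d² + r² + 2dr cosθ).
d² + r² + 2dr cosθ = |CA|² = 0.131049 m²;  d cosθ + r = +0.3316 m.
|ω_lever| = |0.1163·13.61·+0.3316| / 0.131049 = 4.0062 rad/s.

4.01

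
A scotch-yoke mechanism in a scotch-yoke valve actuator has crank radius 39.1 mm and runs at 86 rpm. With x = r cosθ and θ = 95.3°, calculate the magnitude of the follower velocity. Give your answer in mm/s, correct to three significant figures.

ω = 9.006 rad/s (from 86 rpm).
x = r cosθ ⇒ ẋ = −rω sinθ.
|v| = rω|sinθ| = 0.0391·9.006·|sin 95.3°| = 0.35063 m/s = 350.63 mm/s.

351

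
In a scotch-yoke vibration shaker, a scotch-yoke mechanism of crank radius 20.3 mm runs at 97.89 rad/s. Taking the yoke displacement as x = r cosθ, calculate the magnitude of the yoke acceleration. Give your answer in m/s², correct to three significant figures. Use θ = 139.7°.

ω = 97.89 rad/s
x = r cosθ ⇒ ẍ = −rω² cosθ (ω constant).
|a| = rω²|cosθ| = 0.0203·(97.89)²·|cos 139.7°| = 148.36 m/s².

148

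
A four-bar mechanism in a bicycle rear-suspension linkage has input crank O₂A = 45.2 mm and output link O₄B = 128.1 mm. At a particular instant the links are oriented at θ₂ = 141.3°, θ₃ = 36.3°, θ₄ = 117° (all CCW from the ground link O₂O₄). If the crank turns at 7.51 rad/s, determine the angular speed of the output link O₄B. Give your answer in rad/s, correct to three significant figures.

2.59

ω₂ = 7.51 rad/s
Differentiating the loop-closure r₂e^{iθ₂}+r₃e^{iθ₃}=r₁+r₄e^{iθ₄} gives r₂ω₂e^{iθ₂}+r₃ω₃e^{iθ₃}=r₄ω₄e^{iθ₄}.
Eliminating the other unknown: ω₄ = r₂ω₂ sin(θ₂−θ₃) / [r₄ sin(θ₄−θ₃)].
Numerator sine = +0.96593; denominator sine = +0.98686.
Result = 0.0452·7.51·(+0.96593) / (0.1281·(+0.98686)) = +2.5937 rad/s; magnitude 2.5937 rad/s.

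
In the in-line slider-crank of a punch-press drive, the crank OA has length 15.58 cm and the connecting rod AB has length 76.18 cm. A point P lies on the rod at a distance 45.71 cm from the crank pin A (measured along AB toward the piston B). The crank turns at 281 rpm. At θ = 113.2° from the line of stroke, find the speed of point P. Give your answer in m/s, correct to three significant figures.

ω = 29.43 rad/s.  Crank-pin speed |V_A| = rω = 4.5846 m/s, perpendicular to OA.
Rod angle: sinφ = −(r/L) sinθ ⇒ φ = -10.835°; ω_rod = −rω cosθ/√(L²−r²sin²θ) = +2.4138 rad/s.
V_P = V_A + ω_rod × AP, with AP = 0.4571 m along the rod.
Components: V_Px = −rω sinθ − a·ω_rod·sinφ = -4.0065 m/s;  V_Py = rω cosθ + a·ω_rod·cosφ = -0.72238 m/s.
|V_P| = √(V_Px² + V_Py²) = 4.0711 m/s.

4.07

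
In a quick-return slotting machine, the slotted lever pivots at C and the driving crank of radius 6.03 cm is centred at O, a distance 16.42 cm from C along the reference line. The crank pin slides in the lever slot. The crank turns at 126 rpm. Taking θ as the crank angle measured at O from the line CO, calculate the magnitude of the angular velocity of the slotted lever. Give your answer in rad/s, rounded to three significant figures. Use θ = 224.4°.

ω = 13.19 rad/s (from 126 rpm).
Crank pin A relative to C: A = (d + r cosθ, r sinθ); lever angle φ = atan2(r sinθ, d + r cosθ).
Differentiating tanφ: φ̇ = rω(d cosθ + r)/(d² + r² + 2dr cosθ).
d² + r² + 2dr cosθ = |CA|² = 0.0164494 m²;  d cosθ + r = -0.057016 m.
|ω_lever| = |0.0603·13.19·-0.057016| / 0.0164494 = 2.7578 rad/s.

2.76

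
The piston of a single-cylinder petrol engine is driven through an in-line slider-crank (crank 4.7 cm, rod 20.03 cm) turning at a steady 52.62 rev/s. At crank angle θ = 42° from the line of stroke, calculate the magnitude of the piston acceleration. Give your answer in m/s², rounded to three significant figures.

3960

ω = 2π·52.6 = 330.6 rad/s
x(θ) = r cosθ + √(L² − r² sin²θ); with ω constant, a = ω²·d²x/dθ².
d²x/dθ² = −r cosθ − r²(cos2θ)/√u − r⁴ sin²2θ/(4u^{3/2}),  u = L² − r² sin²θ = 0.039131 m².
Substituting r = 0.047 m, L = 0.2003 m, θ = 42°: d²x/dθ² = -0.036251 m.
a = ω²·d²x/dθ² = (330.6)²·(-0.036251) = -3962.6 m/s²;  |a| = 3962.6 m/s².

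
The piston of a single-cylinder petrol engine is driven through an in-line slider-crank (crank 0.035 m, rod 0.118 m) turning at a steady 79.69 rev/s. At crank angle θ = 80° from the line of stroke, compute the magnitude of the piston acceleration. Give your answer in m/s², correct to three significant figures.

1030

ω = 2π·79.7 = 500.7 rad/s
x(θ) = r cosθ + √(L² − r² sin²θ); with ω constant, a = ω²·d²x/dθ².
d²x/dθ² = −r cosθ − r²(cos2θ)/√u − r⁴ sin²2θ/(4u^{3/2}),  u = L² − r² sin²θ = 0.0127359 m².
Substituting r = 0.035 m, L = 0.118 m, θ = 80°: d²x/dθ² = +0.0040919 m.
a = ω²·d²x/dθ² = (500.7)²·(+0.0040919) = +1025.9 m/s²;  |a| = 1025.9 m/s².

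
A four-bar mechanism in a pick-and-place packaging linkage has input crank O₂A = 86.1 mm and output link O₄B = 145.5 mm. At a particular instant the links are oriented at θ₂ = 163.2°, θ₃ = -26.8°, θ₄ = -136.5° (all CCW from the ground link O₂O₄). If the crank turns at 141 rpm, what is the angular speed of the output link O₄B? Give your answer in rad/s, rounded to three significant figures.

1.61

ω₂ = 14.77 rad/s (from 141 rpm).
Differentiating the loop-closure r₂e^{iθ₂}+r₃e^{iθ₃}=r₁+r₄e^{iθ₄} gives r₂ω₂e^{iθ₂}+r₃ω₃e^{iθ₃}=r₄ω₄e^{iθ₄}.
Eliminating the other unknown: ω₄ = r₂ω₂ sin(θ₂−θ₃) / [r₄ sin(θ₄−θ₃)].
Numerator sine = -0.17365; denominator sine = -0.94147.
Result = 0.0861·14.77·(-0.17365) / (0.1455·(-0.94147)) = +1.6116 rad/s; magnitude 1.6116 rad/s.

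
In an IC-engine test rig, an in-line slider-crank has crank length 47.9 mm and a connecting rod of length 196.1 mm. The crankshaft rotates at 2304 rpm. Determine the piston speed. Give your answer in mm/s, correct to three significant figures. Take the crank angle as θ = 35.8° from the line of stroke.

ω = 2π·2304/60 = 241.3 rad/s
For an in-line slider-crank, x = r cosθ + √(L² − r² sin²θ), so v = −rω sinθ·[1 + r cosθ/√(L² − r² sin²θ)].
With r = 0.0479 m, L = 0.1961 m, θ = 35.8°: √(L² − r² sin²θ) = 0.19409 m.
v = −0.0479·241.3·0.58496·[1 + 0.0479·0.81106/0.19409] = -8.1136 m/s.
|v| = 8.1136 m/s = 8113.6 mm/s.

8110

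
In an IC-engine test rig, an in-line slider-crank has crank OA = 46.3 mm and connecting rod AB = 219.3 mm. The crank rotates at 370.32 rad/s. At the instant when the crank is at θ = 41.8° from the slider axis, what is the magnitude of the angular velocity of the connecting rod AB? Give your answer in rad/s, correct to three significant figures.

ω = 370.3 rad/s
The rod makes angle φ with the slider axis where L sinφ = r sinθ; differentiating, L cosφ·φ̇ = r ω cosθ.
L cosφ = √(L² − r² sin²θ) = 0.21712 m.
|ω_rod| = r ω |cosθ| / √(L² − r² sin²θ) = 0.0463·370.3·0.74548/0.21712 = 58.87 rad/s.

58.9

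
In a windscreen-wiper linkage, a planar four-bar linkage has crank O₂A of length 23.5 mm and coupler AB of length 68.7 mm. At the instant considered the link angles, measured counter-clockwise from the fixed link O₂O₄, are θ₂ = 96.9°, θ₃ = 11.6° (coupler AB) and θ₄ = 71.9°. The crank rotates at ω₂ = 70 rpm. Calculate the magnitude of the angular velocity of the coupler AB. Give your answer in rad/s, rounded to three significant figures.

ω₂ = 7.33 rad/s (from 70 rpm).
Differentiating the loop-closure r₂e^{iθ₂}+r₃e^{iθ₃}=r₁+r₄e^{iθ₄} gives r₂ω₂e^{iθ₂}+r₃ω₃e^{iθ₃}=r₄ω₄e^{iθ₄}.
Eliminating the other unknown: ω₃ = r₂ω₂ sin(θ₄−θ₂) / [r₃ sin(θ₃−θ₄)].
Numerator sine = -0.42262; denominator sine = -0.86863.
Result = 0.0235·7.33·(-0.42262) / (0.0687·(-0.86863)) = +1.22 rad/s; magnitude 1.22 rad/s.

1.22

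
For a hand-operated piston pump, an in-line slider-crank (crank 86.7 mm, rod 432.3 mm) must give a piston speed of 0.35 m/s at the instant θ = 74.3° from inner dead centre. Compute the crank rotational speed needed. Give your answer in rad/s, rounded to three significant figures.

3.97

For an in-line slider-crank, |v_piston| = rω|sinθ|·[1 + r cosθ/√(L² − r² sin²θ)].
With r = 0.0867 m, L = 0.4323 m, θ = 74.3°: the bracketed kinematic factor |dx/dθ| = 0.088082 m.
ω = v/|dx/dθ| = 0.35/0.088082 = 3.9736 rad/s.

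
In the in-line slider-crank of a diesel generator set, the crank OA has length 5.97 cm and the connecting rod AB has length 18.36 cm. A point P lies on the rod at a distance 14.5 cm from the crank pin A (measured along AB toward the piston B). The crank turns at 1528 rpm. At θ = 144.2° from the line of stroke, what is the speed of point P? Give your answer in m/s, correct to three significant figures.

ω = 160 rad/s.  Crank-pin speed |V_A| = rω = 9.5527 m/s, perpendicular to OA.
Rod angle: sinφ = −(r/L) sinθ ⇒ φ = -10.965°; ω_rod = −rω cosθ/√(L²−r²sin²θ) = +42.984 rad/s.
V_P = V_A + ω_rod × AP, with AP = 0.145 m along the rod.
Components: V_Px = −rω sinθ − a·ω_rod·sinφ = -4.4024 m/s;  V_Py = rω cosθ + a·ω_rod·cosφ = -1.6289 m/s.
|V_P| = √(V_Px² + V_Py²) = 4.6941 m/s.

4.69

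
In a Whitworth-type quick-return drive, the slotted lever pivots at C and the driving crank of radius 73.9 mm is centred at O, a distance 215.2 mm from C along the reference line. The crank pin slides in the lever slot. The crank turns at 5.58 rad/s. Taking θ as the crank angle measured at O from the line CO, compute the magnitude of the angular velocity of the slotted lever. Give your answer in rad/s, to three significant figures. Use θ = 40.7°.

1.29

ω = 5.58 rad/s
Crank pin A relative to C: A = (d + r cosθ, r sinθ); lever angle φ = atan2(r sinθ, d + r cosθ).
Differentiating tanφ: φ̇ = rω(d cosθ + r)/(d² + r² + 2dr cosθ).
d² + r² + 2dr cosθ = |CA|² = 0.0758859 m²;  d cosθ + r = +0.23705 m.
|ω_lever| = |0.0739·5.58·+0.23705| / 0.0758859 = 1.2881 rad/s.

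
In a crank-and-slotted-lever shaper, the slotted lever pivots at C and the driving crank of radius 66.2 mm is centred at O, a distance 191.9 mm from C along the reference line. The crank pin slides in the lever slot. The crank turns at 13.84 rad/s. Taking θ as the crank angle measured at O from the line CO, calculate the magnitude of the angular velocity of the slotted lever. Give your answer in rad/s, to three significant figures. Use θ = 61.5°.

2.71

ω = 13.84 rad/s
Crank pin A relative to C: A = (d + r cosθ, r sinθ); lever angle φ = atan2(r sinθ, d + r cosθ).
Differentiating tanφ: φ̇ = rω(d cosθ + r)/(d² + r² + 2dr cosθ).
d² + r² + 2dr cosθ = |CA|² = 0.0533315 m²;  d cosθ + r = +0.15777 m.
|ω_lever| = |0.0662·13.84·+0.15777| / 0.0533315 = 2.7104 rad/s.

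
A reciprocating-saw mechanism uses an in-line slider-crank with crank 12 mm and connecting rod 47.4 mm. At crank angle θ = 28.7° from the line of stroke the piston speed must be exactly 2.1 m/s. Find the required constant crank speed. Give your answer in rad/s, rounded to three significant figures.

For an in-line slider-crank, |v_piston| = rω|sinθ|·[1 + r cosθ/√(L² − r² sin²θ)].
With r = 0.012 m, L = 0.0474 m, θ = 28.7°: the bracketed kinematic factor |dx/dθ| = 0.0070519 m.
ω = v/|dx/dθ| = 2.1/0.0070519 = 297.79 rad/s.

298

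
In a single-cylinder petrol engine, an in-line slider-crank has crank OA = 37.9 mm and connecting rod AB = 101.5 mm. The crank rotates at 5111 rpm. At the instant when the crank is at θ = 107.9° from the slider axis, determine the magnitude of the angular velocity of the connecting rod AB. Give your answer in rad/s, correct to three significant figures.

65.7

ω = 535.2 rad/s (converted from 5111 rpm).
The rod makes angle φ with the slider axis where L sinφ = r sinθ; differentiating, L cosφ·φ̇ = r ω cosθ.
L cosφ = √(L² − r² sin²θ) = 0.094876 m.
|ω_rod| = r ω |cosθ| / √(L² − r² sin²θ) = 0.0379·535.2·0.30736/0.094876 = 65.714 rad/s.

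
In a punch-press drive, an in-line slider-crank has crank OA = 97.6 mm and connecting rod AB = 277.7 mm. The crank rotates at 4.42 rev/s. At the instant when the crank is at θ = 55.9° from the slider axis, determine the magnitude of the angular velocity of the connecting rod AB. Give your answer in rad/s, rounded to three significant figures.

5.72

ω = 27.77 rad/s (converted from 4.42 rev/s).
The rod makes angle φ with the slider axis where L sinφ = r sinθ; differentiating, L cosφ·φ̇ = r ω cosθ.
L cosφ = √(L² − r² sin²θ) = 0.26568 m.
|ω_rod| = r ω |cosθ| / √(L² − r² sin²θ) = 0.0976·27.77·0.56064/0.26568 = 5.7198 rad/s.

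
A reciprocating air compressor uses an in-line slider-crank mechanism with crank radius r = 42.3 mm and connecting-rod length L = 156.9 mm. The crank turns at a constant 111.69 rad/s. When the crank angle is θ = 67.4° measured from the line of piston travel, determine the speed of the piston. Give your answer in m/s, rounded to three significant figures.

4.83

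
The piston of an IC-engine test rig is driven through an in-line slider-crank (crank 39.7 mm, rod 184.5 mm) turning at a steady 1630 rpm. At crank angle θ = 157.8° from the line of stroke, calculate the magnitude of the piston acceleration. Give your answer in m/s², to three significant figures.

ω = 2π·1630/60 = 170.7 rad/s
x(θ) = r cosθ + √(L² − r² sin²θ); with ω constant, a = ω²·d²x/dθ².
d²x/dθ² = −r cosθ − r²(cos2θ)/√u − r⁴ sin²2θ/(4u^{3/2}),  u = L² − r² sin²θ = 0.0338152 m².
Substituting r = 0.0397 m, L = 0.1845 m, θ = 157.8°: d²x/dθ² = +0.030585 m.
a = ω²·d²x/dθ² = (170.7)²·(+0.030585) = +891.12 m/s²;  |a| = 891.12 m/s².

891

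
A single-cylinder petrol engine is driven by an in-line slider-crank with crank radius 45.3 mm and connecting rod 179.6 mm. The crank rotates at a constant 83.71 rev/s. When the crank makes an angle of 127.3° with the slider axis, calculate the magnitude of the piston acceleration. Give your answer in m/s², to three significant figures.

8400

ω = 2π·83.7 = 526 rad/s
x(θ) = r cosθ + √(L² − r² sin²θ); with ω constant, a = ω²·d²x/dθ².
d²x/dθ² = −r cosθ − r²(cos2θ)/√u − r⁴ sin²2θ/(4u^{3/2}),  u = L² − r² sin²θ = 0.0309576 m².
Substituting r = 0.0453 m, L = 0.1796 m, θ = 127.3°: d²x/dθ² = +0.030369 m.
a = ω²·d²x/dθ² = (526)²·(+0.030369) = +8401.2 m/s²;  |a| = 8401.2 m/s².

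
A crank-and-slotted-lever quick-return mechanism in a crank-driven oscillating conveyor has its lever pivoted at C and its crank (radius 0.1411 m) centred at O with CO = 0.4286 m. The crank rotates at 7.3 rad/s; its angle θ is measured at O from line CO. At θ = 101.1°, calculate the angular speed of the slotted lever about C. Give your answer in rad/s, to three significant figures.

ω = 7.3 rad/s
Crank pin A relative to C: A = (d + r cosθ, r sinθ); lever angle φ = atan2(r sinθ, d + r cosθ).
Differentiating tanφ: φ̇ = rω(d cosθ + r)/(d² + r² + 2dr cosθ).
d² + r² + 2dr cosθ = |CA|² = 0.180321 m²;  d cosθ + r = +0.058585 m.
|ω_lever| = |0.1411·7.3·+0.058585| / 0.180321 = 0.33465 rad/s.

0.335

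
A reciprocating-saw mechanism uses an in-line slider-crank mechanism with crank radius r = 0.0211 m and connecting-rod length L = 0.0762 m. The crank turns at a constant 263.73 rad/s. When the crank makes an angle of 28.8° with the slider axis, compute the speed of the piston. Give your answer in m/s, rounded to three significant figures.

3.34

ω = 263.7 rad/s
For an in-line slider-crank, x = r cosθ + √(L² − r² sin²θ), so v = −rω sinθ·[1 + r cosθ/√(L² − r² sin²θ)].
With r = 0.0211 m, L = 0.0762 m, θ = 28.8°: √(L² − r² sin²θ) = 0.075519 m.
v = −0.0211·263.7·0.48175·[1 + 0.0211·0.87631/0.075519] = -3.3372 m/s.
|v| = 3.3372 m/s.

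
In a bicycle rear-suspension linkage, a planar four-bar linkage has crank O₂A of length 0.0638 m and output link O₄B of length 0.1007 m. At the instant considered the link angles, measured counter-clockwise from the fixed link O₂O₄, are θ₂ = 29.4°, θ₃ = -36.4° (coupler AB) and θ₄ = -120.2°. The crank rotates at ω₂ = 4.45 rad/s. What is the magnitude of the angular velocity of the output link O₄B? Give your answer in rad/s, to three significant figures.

2.59

ω₂ = 4.45 rad/s
Differentiating the loop-closure r₂e^{iθ₂}+r₃e^{iθ₃}=r₁+r₄e^{iθ₄} gives r₂ω₂e^{iθ₂}+r₃ω₃e^{iθ₃}=r₄ω₄e^{iθ₄}.
Eliminating the other unknown: ω₄ = r₂ω₂ sin(θ₂−θ₃) / [r₄ sin(θ₄−θ₃)].
Numerator sine = +0.91212; denominator sine = -0.99415.
Result = 0.0638·4.45·(+0.91212) / (0.1007·(-0.99415)) = -2.5867 rad/s; magnitude 2.5867 rad/s.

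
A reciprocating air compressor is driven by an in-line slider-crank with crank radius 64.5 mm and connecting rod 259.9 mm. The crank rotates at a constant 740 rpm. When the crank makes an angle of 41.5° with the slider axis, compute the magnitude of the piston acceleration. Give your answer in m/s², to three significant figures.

ω = 2π·740/60 = 77.49 rad/s
x(θ) = r cosθ + √(L² − r² sin²θ); with ω constant, a = ω²·d²x/dθ².
d²x/dθ² = −r cosθ − r²(cos2θ)/√u − r⁴ sin²2θ/(4u^{3/2}),  u = L² − r² sin²θ = 0.0657214 m².
Substituting r = 0.0645 m, L = 0.2599 m, θ = 41.5°: d²x/dθ² = -0.050538 m.
a = ω²·d²x/dθ² = (77.49)²·(-0.050538) = -303.49 m/s²;  |a| = 303.49 m/s².

303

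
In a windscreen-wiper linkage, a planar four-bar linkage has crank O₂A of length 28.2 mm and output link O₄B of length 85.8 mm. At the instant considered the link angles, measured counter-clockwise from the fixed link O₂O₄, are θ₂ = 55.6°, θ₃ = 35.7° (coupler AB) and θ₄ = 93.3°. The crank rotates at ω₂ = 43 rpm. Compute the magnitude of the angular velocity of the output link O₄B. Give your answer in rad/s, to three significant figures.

0.597

ω₂ = 4.503 rad/s (from 43 rpm).
Differentiating the loop-closure r₂e^{iθ₂}+r₃e^{iθ₃}=r₁+r₄e^{iθ₄} gives r₂ω₂e^{iθ₂}+r₃ω₃e^{iθ₃}=r₄ω₄e^{iθ₄}.
Eliminating the other unknown: ω₄ = r₂ω₂ sin(θ₂−θ₃) / [r₄ sin(θ₄−θ₃)].
Numerator sine = +0.34038; denominator sine = +0.84433.
Result = 0.0282·4.503·(+0.34038) / (0.0858·(+0.84433)) = +0.59664 rad/s; magnitude 0.59664 rad/s.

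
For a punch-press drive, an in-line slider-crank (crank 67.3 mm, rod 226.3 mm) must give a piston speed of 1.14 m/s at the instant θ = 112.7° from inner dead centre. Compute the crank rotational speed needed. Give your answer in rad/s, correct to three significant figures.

For an in-line slider-crank, |v_piston| = rω|sinθ|·[1 + r cosθ/√(L² − r² sin²θ)].
With r = 0.0673 m, L = 0.2263 m, θ = 112.7°: the bracketed kinematic factor |dx/dθ| = 0.054677 m.
ω = v/|dx/dθ| = 1.14/0.054677 = 20.85 rad/s.

20.8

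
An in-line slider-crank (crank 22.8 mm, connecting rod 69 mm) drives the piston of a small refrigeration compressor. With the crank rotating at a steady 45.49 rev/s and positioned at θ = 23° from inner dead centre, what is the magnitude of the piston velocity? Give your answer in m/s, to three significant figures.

ω = 2π·45.5 = 285.8 rad/s
For an in-line slider-crank, x = r cosθ + √(L² − r² sin²θ), so v = −rω sinθ·[1 + r cosθ/√(L² − r² sin²θ)].
With r = 0.0228 m, L = 0.069 m, θ = 23°: √(L² − r² sin²θ) = 0.068422 m.
v = −0.0228·285.8·0.39073·[1 + 0.0228·0.92050/0.068422] = -3.3273 m/s.
|v| = 3.3273 m/s.

3.33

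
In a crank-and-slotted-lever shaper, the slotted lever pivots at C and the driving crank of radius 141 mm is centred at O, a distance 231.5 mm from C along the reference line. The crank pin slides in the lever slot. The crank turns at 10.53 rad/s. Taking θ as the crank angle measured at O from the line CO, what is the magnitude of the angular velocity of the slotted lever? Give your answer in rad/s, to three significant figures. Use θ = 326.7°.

3.88

ω = 10.53 rad/s
Crank pin A relative to C: A = (d + r cosθ, r sinθ); lever angle φ = atan2(r sinθ, d + r cosθ).
Differentiating tanφ: φ̇ = rω(d cosθ + r)/(d² + r² + 2dr cosθ).
d² + r² + 2dr cosθ = |CA|² = 0.128037 m²;  d cosθ + r = +0.33449 m.
|ω_lever| = |0.141·10.53·+0.33449| / 0.128037 = 3.8788 rad/s.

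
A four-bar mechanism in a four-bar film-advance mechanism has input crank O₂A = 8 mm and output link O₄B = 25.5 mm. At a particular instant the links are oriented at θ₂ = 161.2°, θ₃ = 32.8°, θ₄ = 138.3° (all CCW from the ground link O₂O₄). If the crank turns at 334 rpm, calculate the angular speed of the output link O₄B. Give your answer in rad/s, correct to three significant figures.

ω₂ = 34.98 rad/s (from 334 rpm).
Differentiating the loop-closure r₂e^{iθ₂}+r₃e^{iθ₃}=r₁+r₄e^{iθ₄} gives r₂ω₂e^{iθ₂}+r₃ω₃e^{iθ₃}=r₄ω₄e^{iθ₄}.
Eliminating the other unknown: ω₄ = r₂ω₂ sin(θ₂−θ₃) / [r₄ sin(θ₄−θ₃)].
Numerator sine = +0.78369; denominator sine = +0.96363.
Result = 0.008·34.98·(+0.78369) / (0.0255·(+0.96363)) = +8.924 rad/s; magnitude 8.924 rad/s.

8.92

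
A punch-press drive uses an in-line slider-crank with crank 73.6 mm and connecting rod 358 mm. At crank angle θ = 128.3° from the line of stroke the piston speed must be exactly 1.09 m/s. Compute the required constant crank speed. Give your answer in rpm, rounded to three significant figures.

For an in-line slider-crank, |v_piston| = rω|sinθ|·[1 + r cosθ/√(L² − r² sin²θ)].
With r = 0.0736 m, L = 0.358 m, θ = 128.3°: the bracketed kinematic factor |dx/dθ| = 0.050302 m.
ω = v/|dx/dθ| = 1.09/0.050302 = 21.669 rad/s.
N = 60ω/(2π) = 206.92 rpm.

207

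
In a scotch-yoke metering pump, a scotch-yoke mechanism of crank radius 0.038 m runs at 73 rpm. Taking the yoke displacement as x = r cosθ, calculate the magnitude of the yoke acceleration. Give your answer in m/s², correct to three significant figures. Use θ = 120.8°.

ω = 7.645 rad/s (from 73 rpm).
x = r cosθ ⇒ ẍ = −rω² cosθ (ω constant).
|a| = rω²|cosθ| = 0.038·(7.645)²·|cos 120.8°| = 1.1371 m/s².

1.14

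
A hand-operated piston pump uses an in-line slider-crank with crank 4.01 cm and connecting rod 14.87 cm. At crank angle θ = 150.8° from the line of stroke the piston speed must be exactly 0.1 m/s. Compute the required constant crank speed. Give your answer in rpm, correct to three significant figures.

For an in-line slider-crank, |v_piston| = rω|sinθ|·[1 + r cosθ/√(L² − r² sin²θ)].
With r = 0.0401 m, L = 0.1487 m, θ = 150.8°: the bracketed kinematic factor |dx/dθ| = 0.014918 m.
ω = v/|dx/dθ| = 0.1/0.014918 = 6.7035 rad/s.
N = 60ω/(2π) = 64.014 rpm.

64.0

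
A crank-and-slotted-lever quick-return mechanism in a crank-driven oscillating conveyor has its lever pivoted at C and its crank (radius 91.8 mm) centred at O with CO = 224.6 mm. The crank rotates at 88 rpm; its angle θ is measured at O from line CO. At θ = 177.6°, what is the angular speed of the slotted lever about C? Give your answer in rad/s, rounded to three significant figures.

6.35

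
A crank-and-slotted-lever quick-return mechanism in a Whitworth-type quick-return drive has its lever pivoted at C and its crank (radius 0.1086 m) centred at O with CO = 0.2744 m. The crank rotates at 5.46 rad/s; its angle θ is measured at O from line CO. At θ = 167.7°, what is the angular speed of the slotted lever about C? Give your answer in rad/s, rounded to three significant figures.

3.28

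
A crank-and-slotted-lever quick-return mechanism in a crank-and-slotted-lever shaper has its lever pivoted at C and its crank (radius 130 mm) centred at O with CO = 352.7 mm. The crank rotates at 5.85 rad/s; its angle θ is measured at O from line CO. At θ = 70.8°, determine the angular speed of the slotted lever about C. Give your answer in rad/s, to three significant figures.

1.09

ω = 5.85 rad/s
Crank pin A relative to C: A = (d + r cosθ, r sinθ); lever angle φ = atan2(r sinθ, d + r cosθ).
Differentiating tanφ: φ̇ = rω(d cosθ + r)/(d² + r² + 2dr cosθ).
d² + r² + 2dr cosθ = |CA|² = 0.171455 m²;  d cosθ + r = +0.24599 m.
|ω_lever| = |0.13·5.85·+0.24599| / 0.171455 = 1.0911 rad/s.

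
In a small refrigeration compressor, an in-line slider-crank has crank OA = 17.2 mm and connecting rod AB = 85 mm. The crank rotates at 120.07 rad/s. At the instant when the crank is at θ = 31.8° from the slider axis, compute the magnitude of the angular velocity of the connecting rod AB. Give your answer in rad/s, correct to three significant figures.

ω = 120.1 rad/s
The rod makes angle φ with the slider axis where L sinφ = r sinθ; differentiating, L cosφ·φ̇ = r ω cosθ.
L cosφ = √(L² − r² sin²θ) = 0.084515 m.
|ω_rod| = r ω |cosθ| / √(L² − r² sin²θ) = 0.0172·120.1·0.84989/0.084515 = 20.768 rad/s.

20.8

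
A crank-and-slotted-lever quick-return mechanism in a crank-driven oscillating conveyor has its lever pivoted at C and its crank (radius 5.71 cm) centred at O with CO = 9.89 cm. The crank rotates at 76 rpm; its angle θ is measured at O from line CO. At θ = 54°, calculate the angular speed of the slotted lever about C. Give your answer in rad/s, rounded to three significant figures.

ω = 7.959 rad/s (from 76 rpm).
Crank pin A relative to C: A = (d + r cosθ, r sinθ); lever angle φ = atan2(r sinθ, d + r cosθ).
Differentiating tanφ: φ̇ = rω(d cosθ + r)/(d² + r² + 2dr cosθ).
d² + r² + 2dr cosθ = |CA|² = 0.0196803 m²;  d cosθ + r = +0.11523 m.
|ω_lever| = |0.0571·7.959·+0.11523| / 0.0196803 = 2.6608 rad/s.

2.66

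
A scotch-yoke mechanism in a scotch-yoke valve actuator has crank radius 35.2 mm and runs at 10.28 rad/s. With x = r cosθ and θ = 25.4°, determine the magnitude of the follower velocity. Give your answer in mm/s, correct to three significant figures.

155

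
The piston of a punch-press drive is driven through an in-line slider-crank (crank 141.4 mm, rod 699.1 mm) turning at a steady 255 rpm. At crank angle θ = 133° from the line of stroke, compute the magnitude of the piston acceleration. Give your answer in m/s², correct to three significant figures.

ω = 2π·255/60 = 26.7 rad/s
x(θ) = r cosθ + √(L² − r² sin²θ); with ω constant, a = ω²·d²x/dθ².
d²x/dθ² = −r cosθ − r²(cos2θ)/√u − r⁴ sin²2θ/(4u^{3/2}),  u = L² − r² sin²θ = 0.478046 m².
Substituting r = 0.1414 m, L = 0.6991 m, θ = 133°: d²x/dθ² = +0.098151 m.
a = ω²·d²x/dθ² = (26.7)²·(+0.098151) = +69.989 m/s²;  |a| = 69.989 m/s².

70.0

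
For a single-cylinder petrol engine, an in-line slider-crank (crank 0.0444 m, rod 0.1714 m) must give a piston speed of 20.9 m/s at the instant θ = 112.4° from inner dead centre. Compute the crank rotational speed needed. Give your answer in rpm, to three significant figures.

For an in-line slider-crank, |v_piston| = rω|sinθ|·[1 + r cosθ/√(L² − r² sin²θ)].
With r = 0.0444 m, L = 0.1714 m, θ = 112.4°: the bracketed kinematic factor |dx/dθ| = 0.036876 m.
ω = v/|dx/dθ| = 20.9/0.036876 = 566.76 rad/s.
N = 60ω/(2π) = 5412.2 rpm.

5410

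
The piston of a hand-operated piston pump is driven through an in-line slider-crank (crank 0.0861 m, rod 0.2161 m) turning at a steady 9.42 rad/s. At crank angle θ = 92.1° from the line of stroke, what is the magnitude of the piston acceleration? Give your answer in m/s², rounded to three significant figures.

3.59

ω = 9.42 rad/s
x(θ) = r cosθ + √(L² − r² sin²θ); with ω constant, a = ω²·d²x/dθ².
d²x/dθ² = −r cosθ − r²(cos2θ)/√u − r⁴ sin²2θ/(4u^{3/2}),  u = L² − r² sin²θ = 0.039296 m².
Substituting r = 0.0861 m, L = 0.2161 m, θ = 92.1°: d²x/dθ² = +0.040442 m.
a = ω²·d²x/dθ² = (9.42)²·(+0.040442) = +3.5887 m/s²;  |a| = 3.5887 m/s².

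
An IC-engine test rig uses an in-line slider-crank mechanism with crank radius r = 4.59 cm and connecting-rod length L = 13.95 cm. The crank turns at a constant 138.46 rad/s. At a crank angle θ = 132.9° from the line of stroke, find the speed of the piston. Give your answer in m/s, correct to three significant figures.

ω = 138.5 rad/s
For an in-line slider-crank, x = r cosθ + √(L² − r² sin²θ), so v = −rω sinθ·[1 + r cosθ/√(L² − r² sin²θ)].
With r = 0.0459 m, L = 0.1395 m, θ = 132.9°: √(L² − r² sin²θ) = 0.13539 m.
v = −0.0459·138.5·0.73254·[1 + 0.0459·-0.68072/0.13539] = -3.5811 m/s.
|v| = 3.5811 m/s.

3.58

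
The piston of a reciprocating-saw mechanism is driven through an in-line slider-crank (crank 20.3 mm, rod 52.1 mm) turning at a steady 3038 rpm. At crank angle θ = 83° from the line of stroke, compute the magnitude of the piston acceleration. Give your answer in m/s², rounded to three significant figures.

ω = 2π·3038/60 = 318.1 rad/s
x(θ) = r cosθ + √(L² − r² sin²θ); with ω constant, a = ω²·d²x/dθ².
d²x/dθ² = −r cosθ − r²(cos2θ)/√u − r⁴ sin²2θ/(4u^{3/2}),  u = L² − r² sin²θ = 0.00230844 m².
Substituting r = 0.0203 m, L = 0.0521 m, θ = 83°: d²x/dθ² = +0.0058258 m.
a = ω²·d²x/dθ² = (318.1)²·(+0.0058258) = +589.64 m/s²;  |a| = 589.64 m/s².

590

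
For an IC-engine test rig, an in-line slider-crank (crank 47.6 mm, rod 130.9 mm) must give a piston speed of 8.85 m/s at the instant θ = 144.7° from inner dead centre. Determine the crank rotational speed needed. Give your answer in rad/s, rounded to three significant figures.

For an in-line slider-crank, |v_piston| = rω|sinθ|·[1 + r cosθ/√(L² − r² sin²θ)].
With r = 0.0476 m, L = 0.1309 m, θ = 144.7°: the bracketed kinematic factor |dx/dθ| = 0.019156 m.
ω = v/|dx/dθ| = 8.85/0.019156 = 461.99 rad/s.

462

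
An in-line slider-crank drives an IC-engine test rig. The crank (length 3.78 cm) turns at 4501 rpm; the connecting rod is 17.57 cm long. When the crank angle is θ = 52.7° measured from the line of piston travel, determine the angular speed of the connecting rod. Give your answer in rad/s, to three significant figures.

62.4

ω = 471.3 rad/s (converted from 4501 rpm).
The rod makes angle φ with the slider axis where L sinφ = r sinθ; differentiating, L cosφ·φ̇ = r ω cosθ.
L cosφ = √(L² − r² sin²θ) = 0.17311 m.
|ω_rod| = r ω |cosθ| / √(L² − r² sin²θ) = 0.0378·471.3·0.60599/0.17311 = 62.37 rad/s.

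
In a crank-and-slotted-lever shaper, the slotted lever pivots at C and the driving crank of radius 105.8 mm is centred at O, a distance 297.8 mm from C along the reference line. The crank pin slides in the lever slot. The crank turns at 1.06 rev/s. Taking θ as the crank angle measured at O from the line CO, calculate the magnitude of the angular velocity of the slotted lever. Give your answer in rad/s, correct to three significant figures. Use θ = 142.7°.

1.86

ω = 6.66 rad/s (from 1.06 rev/s).
Crank pin A relative to C: A = (d + r cosθ, r sinθ); lever angle φ = atan2(r sinθ, d + r cosθ).
Differentiating tanφ: φ̇ = rω(d cosθ + r)/(d² + r² + 2dr cosθ).
d² + r² + 2dr cosθ = |CA|² = 0.0497521 m²;  d cosθ + r = -0.13109 m.
|ω_lever| = |0.1058·6.66·-0.13109| / 0.0497521 = 1.8567 rad/s.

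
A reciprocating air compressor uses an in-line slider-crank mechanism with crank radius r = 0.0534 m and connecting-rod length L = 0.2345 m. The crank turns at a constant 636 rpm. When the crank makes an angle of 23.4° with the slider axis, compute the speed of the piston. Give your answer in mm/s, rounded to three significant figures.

1710

ω = 2π·636/60 = 66.6 rad/s
For an in-line slider-crank, x = r cosθ + √(L² − r² sin²θ), so v = −rω sinθ·[1 + r cosθ/√(L² − r² sin²θ)].
With r = 0.0534 m, L = 0.2345 m, θ = 23.4°: √(L² − r² sin²θ) = 0.23354 m.
v = −0.0534·66.6·0.39715·[1 + 0.0534·0.91775/0.23354] = -1.7089 m/s.
|v| = 1.7089 m/s = 1708.9 mm/s.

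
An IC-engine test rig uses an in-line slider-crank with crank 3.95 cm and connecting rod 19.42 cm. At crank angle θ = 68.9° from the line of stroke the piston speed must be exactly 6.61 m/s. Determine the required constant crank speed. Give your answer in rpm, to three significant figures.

For an in-line slider-crank, |v_piston| = rω|sinθ|·[1 + r cosθ/√(L² − r² sin²θ)].
With r = 0.0395 m, L = 0.1942 m, θ = 68.9°: the bracketed kinematic factor |dx/dθ| = 0.0396 m.
ω = v/|dx/dθ| = 6.61/0.0396 = 166.92 rad/s.
N = 60ω/(2π) = 1594 rpm.

1590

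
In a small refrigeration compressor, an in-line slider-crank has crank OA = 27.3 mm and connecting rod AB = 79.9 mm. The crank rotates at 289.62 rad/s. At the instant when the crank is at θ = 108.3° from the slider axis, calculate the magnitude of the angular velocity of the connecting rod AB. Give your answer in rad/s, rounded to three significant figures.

32.8

ω = 289.6 rad/s
The rod makes angle φ with the slider axis where L sinφ = r sinθ; differentiating, L cosφ·φ̇ = r ω cosθ.
L cosφ = √(L² − r² sin²θ) = 0.075579 m.
|ω_rod| = r ω |cosθ| / √(L² − r² sin²θ) = 0.0273·289.6·0.31399/0.075579 = 32.848 rad/s.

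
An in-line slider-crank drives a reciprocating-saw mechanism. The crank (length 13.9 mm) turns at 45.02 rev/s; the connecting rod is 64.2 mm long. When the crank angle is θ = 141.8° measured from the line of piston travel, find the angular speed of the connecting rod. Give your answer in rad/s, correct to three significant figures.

ω = 282.9 rad/s (converted from 45.02 rev/s).
The rod makes angle φ with the slider axis where L sinφ = r sinθ; differentiating, L cosφ·φ̇ = r ω cosθ.
L cosφ = √(L² − r² sin²θ) = 0.063622 m.
|ω_rod| = r ω |cosθ| / √(L² − r² sin²θ) = 0.0139·282.9·0.78586/0.063622 = 48.566 rad/s.

48.6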